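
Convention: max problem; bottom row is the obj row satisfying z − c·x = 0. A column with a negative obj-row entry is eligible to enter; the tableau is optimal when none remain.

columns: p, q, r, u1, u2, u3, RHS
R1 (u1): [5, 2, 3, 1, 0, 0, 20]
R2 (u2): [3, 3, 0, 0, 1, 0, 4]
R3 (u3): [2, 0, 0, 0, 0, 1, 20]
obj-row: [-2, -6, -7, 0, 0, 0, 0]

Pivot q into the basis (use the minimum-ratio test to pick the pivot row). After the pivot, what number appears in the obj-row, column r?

Ratio test on column q — row 1: 20/2 = 10; row 2: 4/3 = 4/3; row 3: entry 0 ≤ 0. Minimum is 4/3 at row 2 (u2 leaves); pivot element 3.
Divide row 2 by 3; eliminate column q from the other rows.
obj-row update in column r: -7 − (-6)·0 = -7.

-7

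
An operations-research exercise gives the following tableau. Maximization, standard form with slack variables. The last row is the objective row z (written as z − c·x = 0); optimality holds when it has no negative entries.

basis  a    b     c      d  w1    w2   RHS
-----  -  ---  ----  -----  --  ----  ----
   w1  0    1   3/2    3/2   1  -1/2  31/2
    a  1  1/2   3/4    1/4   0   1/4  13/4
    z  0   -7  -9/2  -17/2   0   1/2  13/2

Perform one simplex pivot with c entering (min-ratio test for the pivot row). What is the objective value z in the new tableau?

Ratio test on column c — row 1: (31/2)/(3/2) = 31/3; row 2: (13/4)/(3/4) = 13/3. Minimum is 13/3 at row 2 (a leaves); pivot element 3/4.
Pivot on row 2; the z-row RHS becomes 13/2 − (-9/2)·(13/3) = 26.

26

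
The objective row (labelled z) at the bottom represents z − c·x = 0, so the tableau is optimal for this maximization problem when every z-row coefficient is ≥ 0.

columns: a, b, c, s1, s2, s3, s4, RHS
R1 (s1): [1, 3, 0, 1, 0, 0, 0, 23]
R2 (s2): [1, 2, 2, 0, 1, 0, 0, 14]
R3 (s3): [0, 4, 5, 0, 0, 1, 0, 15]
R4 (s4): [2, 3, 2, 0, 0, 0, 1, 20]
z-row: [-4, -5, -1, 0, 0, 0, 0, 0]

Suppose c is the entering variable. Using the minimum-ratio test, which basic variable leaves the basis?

Column c entries and ratios — s1: 0 ≤ 0, skip; s2: 14/2 = 7; s3: 15/5 = 3; s4: 20/2 = 10.
Smallest ratio is 3 in the row of s3, so s3 leaves.

s3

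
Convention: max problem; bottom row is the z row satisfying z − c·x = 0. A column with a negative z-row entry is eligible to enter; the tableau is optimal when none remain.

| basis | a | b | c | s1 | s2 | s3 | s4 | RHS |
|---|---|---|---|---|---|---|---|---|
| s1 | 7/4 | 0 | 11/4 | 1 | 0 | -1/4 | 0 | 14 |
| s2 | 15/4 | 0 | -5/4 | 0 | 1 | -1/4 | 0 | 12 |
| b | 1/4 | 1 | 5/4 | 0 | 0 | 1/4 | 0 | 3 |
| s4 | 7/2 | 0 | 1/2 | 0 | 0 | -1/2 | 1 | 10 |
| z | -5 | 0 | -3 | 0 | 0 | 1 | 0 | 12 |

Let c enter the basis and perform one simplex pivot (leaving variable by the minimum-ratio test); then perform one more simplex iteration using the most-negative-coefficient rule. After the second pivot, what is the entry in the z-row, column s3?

14/17

Ratio test on column c — row 1: 14/(11/4) = 56/11; row 2: entry -5/4 ≤ 0; row 3: 3/(5/4) = 12/5; row 4: 10/(1/2) = 20. Minimum is 12/5 at row 3 (b leaves); pivot element 5/4.
Divide row 3 by 5/4; eliminate column c from the other rows.
Second iteration: most negative z-row entry is -22/5 in column a, so a enters.
Ratio test on column a — row 1: (37/5)/(6/5) = 37/6; row 2: 15/4 = 15/4; row 3: (12/5)/(1/5) = 12; row 4: (44/5)/(17/5) = 44/17. Minimum is 44/17 at row 4 (s4 leaves); pivot element 17/5.
Divide row 4 by 17/5; eliminate column a from the other rows.
After both pivots, the entry at the z-row, column s3 is 14/17.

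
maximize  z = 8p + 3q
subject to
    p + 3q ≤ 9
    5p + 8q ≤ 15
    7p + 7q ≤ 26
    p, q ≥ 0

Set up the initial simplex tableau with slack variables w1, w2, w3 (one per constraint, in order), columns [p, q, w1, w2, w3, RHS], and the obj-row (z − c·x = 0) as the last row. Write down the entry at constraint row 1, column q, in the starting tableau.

3

Constraint 1 has coefficient 3 on q.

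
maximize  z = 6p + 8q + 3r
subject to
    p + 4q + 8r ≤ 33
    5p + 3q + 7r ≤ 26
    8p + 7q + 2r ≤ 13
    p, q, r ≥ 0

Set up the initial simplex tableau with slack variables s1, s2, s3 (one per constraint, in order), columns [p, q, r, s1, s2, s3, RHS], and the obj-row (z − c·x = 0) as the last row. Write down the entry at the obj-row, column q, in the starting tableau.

-8

The obj-row carries the negated objective coefficients: the q entry is -8.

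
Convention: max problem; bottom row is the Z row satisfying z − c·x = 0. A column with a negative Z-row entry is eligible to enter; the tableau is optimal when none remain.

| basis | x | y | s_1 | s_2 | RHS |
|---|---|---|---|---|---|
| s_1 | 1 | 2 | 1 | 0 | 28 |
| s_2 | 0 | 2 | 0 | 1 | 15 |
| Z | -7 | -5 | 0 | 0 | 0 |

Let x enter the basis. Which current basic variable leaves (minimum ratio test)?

Column x entries and ratios — s_1: 28/1 = 28; s_2: 0 ≤ 0, skip.
Smallest ratio is 28 in the row of s_1, so s_1 leaves.

s_1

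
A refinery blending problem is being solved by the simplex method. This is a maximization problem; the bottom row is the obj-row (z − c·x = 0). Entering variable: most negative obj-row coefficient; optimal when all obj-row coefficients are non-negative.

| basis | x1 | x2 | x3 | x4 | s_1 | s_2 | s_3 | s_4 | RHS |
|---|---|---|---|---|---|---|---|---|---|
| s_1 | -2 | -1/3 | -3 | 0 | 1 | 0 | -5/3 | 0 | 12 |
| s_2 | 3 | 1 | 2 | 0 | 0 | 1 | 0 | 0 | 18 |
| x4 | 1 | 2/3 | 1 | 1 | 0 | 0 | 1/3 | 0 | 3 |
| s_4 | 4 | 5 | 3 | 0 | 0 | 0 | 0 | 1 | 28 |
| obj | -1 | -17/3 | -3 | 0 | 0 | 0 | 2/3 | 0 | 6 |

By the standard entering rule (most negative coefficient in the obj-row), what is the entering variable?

Negative obj-row entries: x1: -1, x2: -17/3, x3: -3.
The most negative is -17/3 in column x2, so x2 enters.

x2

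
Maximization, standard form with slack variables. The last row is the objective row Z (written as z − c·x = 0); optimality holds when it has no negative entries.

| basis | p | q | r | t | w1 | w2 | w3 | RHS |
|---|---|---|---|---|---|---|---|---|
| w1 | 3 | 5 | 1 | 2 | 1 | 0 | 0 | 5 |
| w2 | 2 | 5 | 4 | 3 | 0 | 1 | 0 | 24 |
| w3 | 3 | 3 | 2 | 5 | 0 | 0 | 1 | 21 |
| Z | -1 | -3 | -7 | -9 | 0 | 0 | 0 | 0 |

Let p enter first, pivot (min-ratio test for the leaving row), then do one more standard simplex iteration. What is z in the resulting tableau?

45/2

Ratio test on column p — row 1: 5/3 = 5/3; row 2: 24/2 = 12; row 3: 21/3 = 7. Minimum is 5/3 at row 1 (w1 leaves); pivot element 3.
Pivot on row 1; the Z-row RHS becomes 0 − (-1)·(5/3) = 5/3.
Next entering variable (most negative Z-row entry -25/3): t.
Ratio test on column t — row 1: (5/3)/(2/3) = 5/2; row 2: (62/3)/(5/3) = 62/5; row 3: 16/3 = 16/3. Minimum is 5/2 at row 1 (p leaves); pivot element 2/3.
After the second pivot the Z-row RHS is 5/3 − (-25/3)·(5/2) = 45/2.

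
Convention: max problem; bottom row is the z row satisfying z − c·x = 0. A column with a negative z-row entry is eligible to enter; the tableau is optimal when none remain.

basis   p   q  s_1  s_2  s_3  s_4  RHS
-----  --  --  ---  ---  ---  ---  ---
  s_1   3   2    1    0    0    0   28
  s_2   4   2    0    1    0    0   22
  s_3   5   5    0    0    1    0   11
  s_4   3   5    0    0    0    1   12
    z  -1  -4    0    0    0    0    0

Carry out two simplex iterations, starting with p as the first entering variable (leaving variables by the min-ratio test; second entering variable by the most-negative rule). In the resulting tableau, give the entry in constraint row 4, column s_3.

-1

Ratio test on column p — row 1: 28/3 = 28/3; row 2: 22/4 = 11/2; row 3: 11/5 = 11/5; row 4: 12/3 = 4. Minimum is 11/5 at row 3 (s_3 leaves); pivot element 5.
Divide row 3 by 5; eliminate column p from the other rows.
Second iteration: most negative z-row entry is -3 in column q, so q enters.
Ratio test on column q — row 1: entry -1 ≤ 0; row 2: entry -2 ≤ 0; row 3: (11/5)/1 = 11/5; row 4: (27/5)/2 = 27/10. Minimum is 11/5 at row 3 (p leaves); pivot element 1.
Divide row 3 by 1; eliminate column q from the other rows.
After both pivots, the entry at constraint row 4, column s_3 is -1.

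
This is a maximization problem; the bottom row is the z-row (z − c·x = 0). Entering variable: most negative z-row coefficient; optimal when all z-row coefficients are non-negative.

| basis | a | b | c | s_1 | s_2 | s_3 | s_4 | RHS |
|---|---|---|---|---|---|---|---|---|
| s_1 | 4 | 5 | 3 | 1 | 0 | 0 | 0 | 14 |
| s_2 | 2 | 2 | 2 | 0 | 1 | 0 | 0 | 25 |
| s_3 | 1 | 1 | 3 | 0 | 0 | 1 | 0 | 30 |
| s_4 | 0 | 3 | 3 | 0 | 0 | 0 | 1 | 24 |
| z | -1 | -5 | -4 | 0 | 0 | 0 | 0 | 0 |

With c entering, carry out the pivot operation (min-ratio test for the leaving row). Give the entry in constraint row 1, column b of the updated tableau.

Ratio test on column c — row 1: 14/3 = 14/3; row 2: 25/2 = 25/2; row 3: 30/3 = 10; row 4: 24/3 = 8. Minimum is 14/3 at row 1 (s_1 leaves); pivot element 3.
Divide row 1 by 3; eliminate column c from the other rows.
In the new row 1, the b entry is the old entry divided by the pivot: 5/3 = 5/3.

5/3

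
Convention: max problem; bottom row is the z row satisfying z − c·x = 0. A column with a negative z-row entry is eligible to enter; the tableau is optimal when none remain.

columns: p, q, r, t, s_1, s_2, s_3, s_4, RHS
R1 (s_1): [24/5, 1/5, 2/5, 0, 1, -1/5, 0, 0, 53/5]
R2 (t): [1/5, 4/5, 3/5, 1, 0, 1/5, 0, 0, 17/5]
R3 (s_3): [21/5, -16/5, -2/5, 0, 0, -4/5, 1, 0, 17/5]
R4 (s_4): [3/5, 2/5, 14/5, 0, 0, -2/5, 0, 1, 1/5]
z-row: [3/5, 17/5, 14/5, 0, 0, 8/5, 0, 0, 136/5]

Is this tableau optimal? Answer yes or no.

Every z-row coefficient is ≥ 0, so the tableau is optimal.

yes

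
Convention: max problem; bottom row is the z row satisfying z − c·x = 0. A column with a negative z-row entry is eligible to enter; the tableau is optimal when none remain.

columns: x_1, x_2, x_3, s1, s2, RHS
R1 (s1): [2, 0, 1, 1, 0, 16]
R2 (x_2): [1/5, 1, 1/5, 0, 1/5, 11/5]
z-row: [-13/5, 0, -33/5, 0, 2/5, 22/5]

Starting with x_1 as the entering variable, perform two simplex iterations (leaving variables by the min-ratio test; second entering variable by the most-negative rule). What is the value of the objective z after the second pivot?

57

Ratio test on column x_1 — row 1: 16/2 = 8; row 2: (11/5)/(1/5) = 11. Minimum is 8 at row 1 (s1 leaves); pivot element 2.
Pivot on row 1; the z-row RHS becomes 22/5 − (-13/5)·8 = 126/5.
Next entering variable (most negative z-row entry -53/10): x_3.
Ratio test on column x_3 — row 1: 8/(1/2) = 16; row 2: (3/5)/(1/10) = 6. Minimum is 6 at row 2 (x_2 leaves); pivot element 1/10.
After the second pivot the z-row RHS is 126/5 − (-53/10)·6 = 57.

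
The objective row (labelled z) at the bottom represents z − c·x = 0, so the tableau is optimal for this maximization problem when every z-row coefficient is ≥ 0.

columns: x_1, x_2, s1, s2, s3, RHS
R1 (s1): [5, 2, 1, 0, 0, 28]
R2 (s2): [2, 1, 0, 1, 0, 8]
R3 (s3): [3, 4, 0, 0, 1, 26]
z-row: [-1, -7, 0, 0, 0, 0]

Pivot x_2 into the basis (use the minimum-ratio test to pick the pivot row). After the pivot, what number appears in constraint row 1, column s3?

Ratio test on column x_2 — row 1: 28/2 = 14; row 2: 8/1 = 8; row 3: 26/4 = 13/2. Minimum is 13/2 at row 3 (s3 leaves); pivot element 4.
Divide row 3 by 4; eliminate column x_2 from the other rows.
Row 1 update in column s3: 0 − 2·(1/4) = -1/2.

-1/2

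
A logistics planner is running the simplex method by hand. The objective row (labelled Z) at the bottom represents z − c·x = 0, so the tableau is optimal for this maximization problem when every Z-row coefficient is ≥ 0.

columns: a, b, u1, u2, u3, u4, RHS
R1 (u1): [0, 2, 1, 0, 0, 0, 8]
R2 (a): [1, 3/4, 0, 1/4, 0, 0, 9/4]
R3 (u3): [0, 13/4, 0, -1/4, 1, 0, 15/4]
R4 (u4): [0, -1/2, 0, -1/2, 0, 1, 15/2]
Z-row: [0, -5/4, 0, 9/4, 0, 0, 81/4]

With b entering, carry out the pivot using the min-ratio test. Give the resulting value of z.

Ratio test on column b — row 1: 8/2 = 4; row 2: (9/4)/(3/4) = 3; row 3: (15/4)/(13/4) = 15/13; row 4: entry -1/2 ≤ 0. Minimum is 15/13 at row 3 (u3 leaves); pivot element 13/4.
Pivot on row 3; the Z-row RHS becomes 81/4 − (-5/4)·(15/13) = 282/13.

282/13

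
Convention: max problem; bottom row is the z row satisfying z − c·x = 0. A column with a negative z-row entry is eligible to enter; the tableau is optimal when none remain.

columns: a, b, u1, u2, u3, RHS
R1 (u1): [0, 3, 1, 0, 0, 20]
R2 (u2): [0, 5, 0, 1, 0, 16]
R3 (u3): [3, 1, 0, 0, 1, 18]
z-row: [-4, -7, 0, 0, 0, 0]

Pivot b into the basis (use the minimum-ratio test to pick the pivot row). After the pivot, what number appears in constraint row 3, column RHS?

74/5

Ratio test on column b — row 1: 20/3 = 20/3; row 2: 16/5 = 16/5; row 3: 18/1 = 18. Minimum is 16/5 at row 2 (u2 leaves); pivot element 5.
Divide row 2 by 5; eliminate column b from the other rows.
Row 3 update in column RHS: 18 − 1·(16/5) = 74/5.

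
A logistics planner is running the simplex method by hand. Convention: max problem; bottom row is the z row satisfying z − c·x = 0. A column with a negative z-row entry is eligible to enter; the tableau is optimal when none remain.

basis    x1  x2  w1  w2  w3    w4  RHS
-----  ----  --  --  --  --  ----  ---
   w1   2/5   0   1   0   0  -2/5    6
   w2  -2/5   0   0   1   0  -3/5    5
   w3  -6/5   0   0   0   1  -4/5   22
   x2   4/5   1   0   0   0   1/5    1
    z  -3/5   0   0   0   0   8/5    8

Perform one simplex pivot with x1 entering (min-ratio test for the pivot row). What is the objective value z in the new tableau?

35/4

Ratio test on column x1 — row 1: 6/(2/5) = 15; row 2: entry -2/5 ≤ 0; row 3: entry -6/5 ≤ 0; row 4: 1/(4/5) = 5/4. Minimum is 5/4 at row 4 (x2 leaves); pivot element 4/5.
Pivot on row 4; the z-row RHS becomes 8 − (-3/5)·(5/4) = 35/4.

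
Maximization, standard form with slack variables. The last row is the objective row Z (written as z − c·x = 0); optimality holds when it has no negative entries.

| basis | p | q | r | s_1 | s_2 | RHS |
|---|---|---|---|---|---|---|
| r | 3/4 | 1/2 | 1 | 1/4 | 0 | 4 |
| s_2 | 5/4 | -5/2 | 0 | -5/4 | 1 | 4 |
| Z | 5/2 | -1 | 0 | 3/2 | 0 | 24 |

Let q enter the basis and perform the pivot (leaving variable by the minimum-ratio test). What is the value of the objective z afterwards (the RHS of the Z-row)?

32

Ratio test on column q — row 1: 4/(1/2) = 8; row 2: entry -5/2 ≤ 0. Minimum is 8 at row 1 (r leaves); pivot element 1/2.
Pivot on row 1; the Z-row RHS becomes 24 − (-1)·8 = 32.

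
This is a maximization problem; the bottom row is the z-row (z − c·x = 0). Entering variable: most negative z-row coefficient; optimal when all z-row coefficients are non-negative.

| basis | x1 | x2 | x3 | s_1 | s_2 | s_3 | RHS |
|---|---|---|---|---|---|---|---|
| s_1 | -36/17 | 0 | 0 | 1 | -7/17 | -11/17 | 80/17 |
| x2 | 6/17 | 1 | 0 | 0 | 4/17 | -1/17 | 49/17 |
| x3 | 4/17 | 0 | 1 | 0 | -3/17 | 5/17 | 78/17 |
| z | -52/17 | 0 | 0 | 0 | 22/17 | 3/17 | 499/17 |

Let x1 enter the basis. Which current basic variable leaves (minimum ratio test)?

Column x1 entries and ratios — s_1: -36/17 ≤ 0, skip; x2: (49/17)/(6/17) = 49/6; x3: (78/17)/(4/17) = 39/2.
Smallest ratio is 49/6 in the row of x2, so x2 leaves.

x2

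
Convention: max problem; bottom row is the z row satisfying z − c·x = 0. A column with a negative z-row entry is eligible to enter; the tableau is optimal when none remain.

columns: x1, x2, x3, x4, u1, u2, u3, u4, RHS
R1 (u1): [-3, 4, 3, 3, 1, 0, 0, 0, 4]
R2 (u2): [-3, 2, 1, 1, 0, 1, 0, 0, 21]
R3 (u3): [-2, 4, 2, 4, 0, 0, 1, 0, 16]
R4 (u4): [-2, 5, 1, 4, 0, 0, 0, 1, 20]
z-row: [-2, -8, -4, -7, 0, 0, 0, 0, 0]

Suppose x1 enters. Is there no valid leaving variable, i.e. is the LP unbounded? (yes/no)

Every constraint-row entry in column x1 is ≤ 0, so increasing x1 is unbounded.

yes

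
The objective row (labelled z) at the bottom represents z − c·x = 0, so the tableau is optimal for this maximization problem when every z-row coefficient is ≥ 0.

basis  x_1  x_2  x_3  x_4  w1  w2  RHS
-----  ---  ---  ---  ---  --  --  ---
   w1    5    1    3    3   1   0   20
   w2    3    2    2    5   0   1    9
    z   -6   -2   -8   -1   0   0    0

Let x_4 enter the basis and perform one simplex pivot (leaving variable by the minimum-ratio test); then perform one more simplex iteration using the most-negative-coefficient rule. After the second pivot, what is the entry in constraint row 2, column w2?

Ratio test on column x_4 — row 1: 20/3 = 20/3; row 2: 9/5 = 9/5. Minimum is 9/5 at row 2 (w2 leaves); pivot element 5.
Divide row 2 by 5; eliminate column x_4 from the other rows.
Second iteration: most negative z-row entry is -38/5 in column x_3, so x_3 enters.
Ratio test on column x_3 — row 1: (73/5)/(9/5) = 73/9; row 2: (9/5)/(2/5) = 9/2. Minimum is 9/2 at row 2 (x_4 leaves); pivot element 2/5.
Divide row 2 by 2/5; eliminate column x_3 from the other rows.
After both pivots, the entry at constraint row 2, column w2 is 1/2.

1/2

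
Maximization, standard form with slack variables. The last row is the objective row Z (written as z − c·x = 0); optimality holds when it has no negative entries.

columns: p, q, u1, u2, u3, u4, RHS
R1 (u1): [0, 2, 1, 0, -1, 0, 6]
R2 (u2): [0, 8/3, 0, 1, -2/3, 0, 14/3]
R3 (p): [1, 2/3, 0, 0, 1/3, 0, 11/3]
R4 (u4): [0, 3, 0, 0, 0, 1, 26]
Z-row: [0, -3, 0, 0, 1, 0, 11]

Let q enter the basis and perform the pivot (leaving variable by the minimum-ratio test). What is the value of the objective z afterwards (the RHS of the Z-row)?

Ratio test on column q — row 1: 6/2 = 3; row 2: (14/3)/(8/3) = 7/4; row 3: (11/3)/(2/3) = 11/2; row 4: 26/3 = 26/3. Minimum is 7/4 at row 2 (u2 leaves); pivot element 8/3.
Pivot on row 2; the Z-row RHS becomes 11 − (-3)·(7/4) = 65/4.

65/4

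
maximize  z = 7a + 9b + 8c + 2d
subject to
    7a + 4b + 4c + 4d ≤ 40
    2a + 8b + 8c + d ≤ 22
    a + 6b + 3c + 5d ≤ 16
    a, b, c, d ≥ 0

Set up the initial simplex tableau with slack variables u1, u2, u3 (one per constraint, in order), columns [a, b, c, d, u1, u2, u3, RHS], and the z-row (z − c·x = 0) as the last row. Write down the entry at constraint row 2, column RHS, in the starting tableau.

The RHS of constraint 2 is b_2 = 22.

22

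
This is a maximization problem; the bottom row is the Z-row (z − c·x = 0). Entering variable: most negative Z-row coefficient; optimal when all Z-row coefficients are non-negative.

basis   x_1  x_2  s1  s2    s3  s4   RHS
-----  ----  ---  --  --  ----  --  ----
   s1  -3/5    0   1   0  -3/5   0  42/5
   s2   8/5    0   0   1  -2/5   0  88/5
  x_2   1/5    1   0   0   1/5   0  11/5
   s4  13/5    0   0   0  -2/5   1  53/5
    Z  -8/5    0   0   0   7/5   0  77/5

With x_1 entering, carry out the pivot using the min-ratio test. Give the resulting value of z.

Ratio test on column x_1 — row 1: entry -3/5 ≤ 0; row 2: (88/5)/(8/5) = 11; row 3: (11/5)/(1/5) = 11; row 4: (53/5)/(13/5) = 53/13. Minimum is 53/13 at row 4 (s4 leaves); pivot element 13/5.
Pivot on row 4; the Z-row RHS becomes 77/5 − (-8/5)·(53/13) = 285/13.

285/13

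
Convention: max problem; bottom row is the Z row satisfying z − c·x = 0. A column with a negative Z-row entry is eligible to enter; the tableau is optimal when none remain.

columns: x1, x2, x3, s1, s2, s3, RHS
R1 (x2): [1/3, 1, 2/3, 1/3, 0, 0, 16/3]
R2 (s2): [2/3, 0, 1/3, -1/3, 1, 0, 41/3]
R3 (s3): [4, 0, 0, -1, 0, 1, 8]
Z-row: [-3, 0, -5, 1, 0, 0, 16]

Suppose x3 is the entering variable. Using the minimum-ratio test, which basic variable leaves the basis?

Column x3 entries and ratios — x2: (16/3)/(2/3) = 8; s2: (41/3)/(1/3) = 41; s3: 0 ≤ 0, skip.
Smallest ratio is 8 in the row of x2, so x2 leaves.

x2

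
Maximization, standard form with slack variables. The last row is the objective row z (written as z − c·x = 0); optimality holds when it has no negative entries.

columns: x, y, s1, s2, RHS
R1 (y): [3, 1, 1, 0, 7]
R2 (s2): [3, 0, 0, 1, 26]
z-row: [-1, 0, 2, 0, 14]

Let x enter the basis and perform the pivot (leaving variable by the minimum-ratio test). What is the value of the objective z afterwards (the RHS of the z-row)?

49/3

Ratio test on column x — row 1: 7/3 = 7/3; row 2: 26/3 = 26/3. Minimum is 7/3 at row 1 (y leaves); pivot element 3.
Pivot on row 1; the z-row RHS becomes 14 − (-1)·(7/3) = 49/3.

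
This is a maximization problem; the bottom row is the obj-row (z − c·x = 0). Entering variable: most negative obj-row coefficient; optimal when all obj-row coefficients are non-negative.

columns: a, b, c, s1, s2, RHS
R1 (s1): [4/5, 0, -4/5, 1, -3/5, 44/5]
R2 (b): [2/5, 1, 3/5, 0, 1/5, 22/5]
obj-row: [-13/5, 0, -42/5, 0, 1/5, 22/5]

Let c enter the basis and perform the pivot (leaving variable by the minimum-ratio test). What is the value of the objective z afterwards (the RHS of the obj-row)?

Ratio test on column c — row 1: entry -4/5 ≤ 0; row 2: (22/5)/(3/5) = 22/3. Minimum is 22/3 at row 2 (b leaves); pivot element 3/5.
Pivot on row 2; the obj-row RHS becomes 22/5 − (-42/5)·(22/3) = 66.

66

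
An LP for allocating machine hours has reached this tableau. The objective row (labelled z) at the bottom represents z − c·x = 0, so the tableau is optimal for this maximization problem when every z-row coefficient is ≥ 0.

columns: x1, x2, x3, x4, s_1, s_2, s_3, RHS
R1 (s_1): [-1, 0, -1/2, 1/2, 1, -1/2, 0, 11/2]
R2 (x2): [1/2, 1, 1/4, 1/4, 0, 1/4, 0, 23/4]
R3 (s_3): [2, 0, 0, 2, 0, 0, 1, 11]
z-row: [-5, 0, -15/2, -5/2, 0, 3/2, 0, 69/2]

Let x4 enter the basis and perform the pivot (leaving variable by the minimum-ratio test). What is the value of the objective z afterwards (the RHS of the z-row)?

Ratio test on column x4 — row 1: (11/2)/(1/2) = 11; row 2: (23/4)/(1/4) = 23; row 3: 11/2 = 11/2. Minimum is 11/2 at row 3 (s_3 leaves); pivot element 2.
Pivot on row 3; the z-row RHS becomes 69/2 − (-5/2)·(11/2) = 193/4.

193/4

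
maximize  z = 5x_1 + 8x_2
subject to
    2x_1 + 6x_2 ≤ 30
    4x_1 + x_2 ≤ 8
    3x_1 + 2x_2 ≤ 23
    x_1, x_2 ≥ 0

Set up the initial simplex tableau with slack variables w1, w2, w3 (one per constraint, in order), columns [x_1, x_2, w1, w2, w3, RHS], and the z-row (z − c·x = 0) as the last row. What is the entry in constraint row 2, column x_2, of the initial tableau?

1

Constraint 2 has coefficient 1 on x_2.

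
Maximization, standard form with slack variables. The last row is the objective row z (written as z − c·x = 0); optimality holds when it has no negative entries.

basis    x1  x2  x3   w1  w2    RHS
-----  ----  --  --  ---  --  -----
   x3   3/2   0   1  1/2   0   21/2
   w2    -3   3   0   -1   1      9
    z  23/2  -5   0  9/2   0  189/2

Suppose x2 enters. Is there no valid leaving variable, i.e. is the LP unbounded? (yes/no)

no

Column x2 has positive entries in row(s) 2, so the ratio test bounds it — not unbounded.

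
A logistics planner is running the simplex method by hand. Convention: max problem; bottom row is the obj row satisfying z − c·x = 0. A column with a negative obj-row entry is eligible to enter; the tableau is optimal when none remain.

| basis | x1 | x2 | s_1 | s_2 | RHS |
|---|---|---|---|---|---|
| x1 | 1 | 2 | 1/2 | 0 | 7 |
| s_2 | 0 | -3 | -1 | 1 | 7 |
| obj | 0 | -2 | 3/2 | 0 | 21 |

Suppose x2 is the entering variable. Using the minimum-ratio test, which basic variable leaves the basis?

x1

Column x2 entries and ratios — x1: 7/2 = 7/2; s_2: -3 ≤ 0, skip.
Smallest ratio is 7/2 in the row of x1, so x1 leaves.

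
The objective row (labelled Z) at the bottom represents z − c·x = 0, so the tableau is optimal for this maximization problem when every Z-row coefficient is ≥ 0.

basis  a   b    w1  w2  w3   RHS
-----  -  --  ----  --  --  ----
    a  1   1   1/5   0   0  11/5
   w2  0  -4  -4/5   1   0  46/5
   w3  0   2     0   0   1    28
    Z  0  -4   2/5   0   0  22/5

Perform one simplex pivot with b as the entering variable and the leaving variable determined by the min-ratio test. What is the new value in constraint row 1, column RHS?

11/5

Ratio test on column b — row 1: (11/5)/1 = 11/5; row 2: entry -4 ≤ 0; row 3: 28/2 = 14. Minimum is 11/5 at row 1 (a leaves); pivot element 1.
Divide row 1 by 1; eliminate column b from the other rows.
In the new row 1, the RHS entry is the old entry divided by the pivot: (11/5)/1 = 11/5.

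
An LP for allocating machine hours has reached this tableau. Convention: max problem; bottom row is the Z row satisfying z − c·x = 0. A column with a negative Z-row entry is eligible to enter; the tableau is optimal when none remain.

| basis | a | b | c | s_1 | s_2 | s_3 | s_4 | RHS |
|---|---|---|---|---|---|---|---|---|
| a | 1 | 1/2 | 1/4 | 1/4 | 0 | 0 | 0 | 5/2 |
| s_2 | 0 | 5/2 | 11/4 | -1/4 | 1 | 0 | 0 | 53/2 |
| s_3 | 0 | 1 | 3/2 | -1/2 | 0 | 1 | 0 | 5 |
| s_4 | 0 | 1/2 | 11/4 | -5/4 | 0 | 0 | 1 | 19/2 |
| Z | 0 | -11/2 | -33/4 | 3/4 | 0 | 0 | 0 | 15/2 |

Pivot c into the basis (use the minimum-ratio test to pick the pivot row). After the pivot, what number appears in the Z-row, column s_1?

-2

Ratio test on column c — row 1: (5/2)/(1/4) = 10; row 2: (53/2)/(11/4) = 106/11; row 3: 5/(3/2) = 10/3; row 4: (19/2)/(11/4) = 38/11. Minimum is 10/3 at row 3 (s_3 leaves); pivot element 3/2.
Divide row 3 by 3/2; eliminate column c from the other rows.
Z-row update in column s_1: 3/4 − (-33/4)·(-1/3) = -2.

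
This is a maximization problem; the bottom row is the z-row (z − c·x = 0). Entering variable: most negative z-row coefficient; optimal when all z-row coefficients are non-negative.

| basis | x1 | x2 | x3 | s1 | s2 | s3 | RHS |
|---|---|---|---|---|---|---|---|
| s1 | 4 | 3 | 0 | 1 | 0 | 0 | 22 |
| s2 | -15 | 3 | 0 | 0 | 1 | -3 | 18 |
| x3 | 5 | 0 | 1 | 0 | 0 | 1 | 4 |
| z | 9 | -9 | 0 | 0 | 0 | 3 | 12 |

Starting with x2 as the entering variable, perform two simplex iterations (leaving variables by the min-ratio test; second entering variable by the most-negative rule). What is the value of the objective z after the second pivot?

1398/19

Ratio test on column x2 — row 1: 22/3 = 22/3; row 2: 18/3 = 6; row 3: entry 0 ≤ 0. Minimum is 6 at row 2 (s2 leaves); pivot element 3.
Pivot on row 2; the z-row RHS becomes 12 − (-9)·6 = 66.
Next entering variable (most negative z-row entry -36): x1.
Ratio test on column x1 — row 1: 4/19 = 4/19; row 2: entry -5 ≤ 0; row 3: 4/5 = 4/5. Minimum is 4/19 at row 1 (s1 leaves); pivot element 19.
After the second pivot the z-row RHS is 66 − (-36)·(4/19) = 1398/19.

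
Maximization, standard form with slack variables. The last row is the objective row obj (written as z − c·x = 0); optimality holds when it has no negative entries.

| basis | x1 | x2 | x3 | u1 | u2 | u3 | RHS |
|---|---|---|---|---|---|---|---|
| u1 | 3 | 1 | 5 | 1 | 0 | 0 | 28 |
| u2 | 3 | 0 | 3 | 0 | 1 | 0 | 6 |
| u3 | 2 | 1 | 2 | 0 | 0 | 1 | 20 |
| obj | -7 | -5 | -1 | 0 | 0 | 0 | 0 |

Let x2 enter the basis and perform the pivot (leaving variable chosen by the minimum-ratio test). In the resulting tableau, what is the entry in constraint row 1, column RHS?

Ratio test on column x2 — row 1: 28/1 = 28; row 2: entry 0 ≤ 0; row 3: 20/1 = 20. Minimum is 20 at row 3 (u3 leaves); pivot element 1.
Divide row 3 by 1; eliminate column x2 from the other rows.
Row 1 update in column RHS: 28 − 1·20 = 8.

8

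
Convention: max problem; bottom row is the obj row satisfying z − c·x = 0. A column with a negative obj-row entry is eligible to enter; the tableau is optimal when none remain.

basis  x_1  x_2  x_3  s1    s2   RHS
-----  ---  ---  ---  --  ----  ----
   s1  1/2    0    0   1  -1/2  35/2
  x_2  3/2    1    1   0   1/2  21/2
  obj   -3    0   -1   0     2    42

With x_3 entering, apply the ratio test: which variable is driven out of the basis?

Column x_3 entries and ratios — s1: 0 ≤ 0, skip; x_2: (21/2)/1 = 21/2.
Smallest ratio is 21/2 in the row of x_2, so x_2 leaves.

x_2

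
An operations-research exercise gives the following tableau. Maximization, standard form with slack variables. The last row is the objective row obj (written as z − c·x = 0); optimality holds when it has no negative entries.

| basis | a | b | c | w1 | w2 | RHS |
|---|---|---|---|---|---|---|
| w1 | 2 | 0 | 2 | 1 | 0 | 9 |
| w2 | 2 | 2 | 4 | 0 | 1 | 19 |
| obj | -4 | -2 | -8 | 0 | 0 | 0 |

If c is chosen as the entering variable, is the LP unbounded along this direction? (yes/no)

Column c has positive entries in row(s) 1, 2, so the ratio test bounds it — not unbounded.

no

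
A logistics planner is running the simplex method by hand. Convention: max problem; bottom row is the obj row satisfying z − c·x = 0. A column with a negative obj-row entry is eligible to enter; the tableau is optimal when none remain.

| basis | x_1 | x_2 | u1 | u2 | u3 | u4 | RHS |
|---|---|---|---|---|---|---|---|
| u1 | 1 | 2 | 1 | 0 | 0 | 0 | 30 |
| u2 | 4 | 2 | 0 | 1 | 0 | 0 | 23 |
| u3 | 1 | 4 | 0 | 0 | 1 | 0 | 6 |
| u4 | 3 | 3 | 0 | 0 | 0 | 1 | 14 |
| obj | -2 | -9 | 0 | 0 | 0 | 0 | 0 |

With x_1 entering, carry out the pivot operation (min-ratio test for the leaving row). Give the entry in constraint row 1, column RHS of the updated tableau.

76/3

Ratio test on column x_1 — row 1: 30/1 = 30; row 2: 23/4 = 23/4; row 3: 6/1 = 6; row 4: 14/3 = 14/3. Minimum is 14/3 at row 4 (u4 leaves); pivot element 3.
Divide row 4 by 3; eliminate column x_1 from the other rows.
Row 1 update in column RHS: 30 − 1·(14/3) = 76/3.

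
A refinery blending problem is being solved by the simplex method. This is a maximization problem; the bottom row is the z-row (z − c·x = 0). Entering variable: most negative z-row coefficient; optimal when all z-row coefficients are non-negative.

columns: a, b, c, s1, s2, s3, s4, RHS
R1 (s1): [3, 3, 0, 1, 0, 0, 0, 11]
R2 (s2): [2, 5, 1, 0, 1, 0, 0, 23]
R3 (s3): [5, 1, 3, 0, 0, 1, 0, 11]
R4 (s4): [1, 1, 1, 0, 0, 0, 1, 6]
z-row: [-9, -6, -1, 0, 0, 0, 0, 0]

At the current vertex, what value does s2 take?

s2 is basic (row 2); its value is the RHS of that row, 23.

23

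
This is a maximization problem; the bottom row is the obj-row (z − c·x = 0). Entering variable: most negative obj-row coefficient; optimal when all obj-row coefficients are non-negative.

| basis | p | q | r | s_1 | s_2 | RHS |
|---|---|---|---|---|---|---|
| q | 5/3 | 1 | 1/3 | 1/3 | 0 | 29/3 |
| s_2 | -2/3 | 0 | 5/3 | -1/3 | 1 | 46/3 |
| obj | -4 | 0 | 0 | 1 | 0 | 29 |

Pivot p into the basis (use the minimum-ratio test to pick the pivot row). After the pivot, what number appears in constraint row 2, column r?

Ratio test on column p — row 1: (29/3)/(5/3) = 29/5; row 2: entry -2/3 ≤ 0. Minimum is 29/5 at row 1 (q leaves); pivot element 5/3.
Divide row 1 by 5/3; eliminate column p from the other rows.
Row 2 update in column r: 5/3 − (-2/3)·(1/5) = 9/5.

9/5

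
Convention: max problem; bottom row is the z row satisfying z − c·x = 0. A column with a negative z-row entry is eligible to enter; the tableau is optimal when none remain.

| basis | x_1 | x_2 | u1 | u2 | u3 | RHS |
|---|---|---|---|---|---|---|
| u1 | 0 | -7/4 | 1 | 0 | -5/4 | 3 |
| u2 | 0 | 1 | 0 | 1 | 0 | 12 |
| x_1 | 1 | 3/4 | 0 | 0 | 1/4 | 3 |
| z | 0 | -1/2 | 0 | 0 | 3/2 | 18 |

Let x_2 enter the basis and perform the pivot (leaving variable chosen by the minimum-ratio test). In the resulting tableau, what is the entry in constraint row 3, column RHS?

4

Ratio test on column x_2 — row 1: entry -7/4 ≤ 0; row 2: 12/1 = 12; row 3: 3/(3/4) = 4. Minimum is 4 at row 3 (x_1 leaves); pivot element 3/4.
Divide row 3 by 3/4; eliminate column x_2 from the other rows.
In the new row 3, the RHS entry is the old entry divided by the pivot: 3/(3/4) = 4.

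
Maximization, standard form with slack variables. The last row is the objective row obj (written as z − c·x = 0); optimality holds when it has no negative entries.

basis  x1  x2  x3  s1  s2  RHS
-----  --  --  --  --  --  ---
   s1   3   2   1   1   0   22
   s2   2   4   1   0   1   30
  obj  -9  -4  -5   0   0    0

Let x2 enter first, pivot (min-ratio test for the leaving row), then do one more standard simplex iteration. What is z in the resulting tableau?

109/2

Ratio test on column x2 — row 1: 22/2 = 11; row 2: 30/4 = 15/2. Minimum is 15/2 at row 2 (s2 leaves); pivot element 4.
Pivot on row 2; the obj-row RHS becomes 0 − (-4)·(15/2) = 30.
Next entering variable (most negative obj-row entry -7): x1.
Ratio test on column x1 — row 1: 7/2 = 7/2; row 2: (15/2)/(1/2) = 15. Minimum is 7/2 at row 1 (s1 leaves); pivot element 2.
After the second pivot the obj-row RHS is 30 − (-7)·(7/2) = 109/2.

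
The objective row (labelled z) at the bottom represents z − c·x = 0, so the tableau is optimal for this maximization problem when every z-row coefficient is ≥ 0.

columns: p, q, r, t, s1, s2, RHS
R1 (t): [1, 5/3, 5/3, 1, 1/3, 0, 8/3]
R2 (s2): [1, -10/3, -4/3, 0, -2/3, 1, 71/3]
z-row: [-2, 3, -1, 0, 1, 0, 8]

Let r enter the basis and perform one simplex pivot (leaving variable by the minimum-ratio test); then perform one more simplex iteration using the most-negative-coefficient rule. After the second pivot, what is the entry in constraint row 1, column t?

1

Ratio test on column r — row 1: (8/3)/(5/3) = 8/5; row 2: entry -4/3 ≤ 0. Minimum is 8/5 at row 1 (t leaves); pivot element 5/3.
Divide row 1 by 5/3; eliminate column r from the other rows.
Second iteration: most negative z-row entry is -7/5 in column p, so p enters.
Ratio test on column p — row 1: (8/5)/(3/5) = 8/3; row 2: (129/5)/(9/5) = 43/3. Minimum is 8/3 at row 1 (r leaves); pivot element 3/5.
Divide row 1 by 3/5; eliminate column p from the other rows.
After both pivots, the entry at constraint row 1, column t is 1.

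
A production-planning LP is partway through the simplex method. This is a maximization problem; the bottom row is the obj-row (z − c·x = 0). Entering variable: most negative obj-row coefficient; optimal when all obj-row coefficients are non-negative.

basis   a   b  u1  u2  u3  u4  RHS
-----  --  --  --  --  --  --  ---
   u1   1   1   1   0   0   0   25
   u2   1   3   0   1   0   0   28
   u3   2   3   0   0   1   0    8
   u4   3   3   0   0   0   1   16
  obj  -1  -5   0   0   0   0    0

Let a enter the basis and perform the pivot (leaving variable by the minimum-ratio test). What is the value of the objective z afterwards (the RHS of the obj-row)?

4

Ratio test on column a — row 1: 25/1 = 25; row 2: 28/1 = 28; row 3: 8/2 = 4; row 4: 16/3 = 16/3. Minimum is 4 at row 3 (u3 leaves); pivot element 2.
Pivot on row 3; the obj-row RHS becomes 0 − (-1)·4 = 4.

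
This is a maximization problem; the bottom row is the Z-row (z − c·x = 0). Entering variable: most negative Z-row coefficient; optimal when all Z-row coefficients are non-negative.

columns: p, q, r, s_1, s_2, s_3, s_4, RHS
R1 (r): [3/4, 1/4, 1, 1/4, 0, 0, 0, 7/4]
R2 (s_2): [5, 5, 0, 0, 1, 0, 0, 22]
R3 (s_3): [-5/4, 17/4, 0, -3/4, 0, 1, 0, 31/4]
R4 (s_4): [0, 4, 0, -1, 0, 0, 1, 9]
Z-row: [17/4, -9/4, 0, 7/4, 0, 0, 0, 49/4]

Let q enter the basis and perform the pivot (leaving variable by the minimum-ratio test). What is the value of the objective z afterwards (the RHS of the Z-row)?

278/17

Ratio test on column q — row 1: (7/4)/(1/4) = 7; row 2: 22/5 = 22/5; row 3: (31/4)/(17/4) = 31/17; row 4: 9/4 = 9/4. Minimum is 31/17 at row 3 (s_3 leaves); pivot element 17/4.
Pivot on row 3; the Z-row RHS becomes 49/4 − (-9/4)·(31/17) = 278/17.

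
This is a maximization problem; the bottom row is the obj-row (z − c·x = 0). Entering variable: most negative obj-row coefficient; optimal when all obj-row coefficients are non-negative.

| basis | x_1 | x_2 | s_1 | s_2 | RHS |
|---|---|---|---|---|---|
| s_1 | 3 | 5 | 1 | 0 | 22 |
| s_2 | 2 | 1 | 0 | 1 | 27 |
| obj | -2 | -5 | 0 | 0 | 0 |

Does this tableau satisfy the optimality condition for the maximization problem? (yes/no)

The obj-row has a negative entry -5 in column x_2, so it is not optimal.

no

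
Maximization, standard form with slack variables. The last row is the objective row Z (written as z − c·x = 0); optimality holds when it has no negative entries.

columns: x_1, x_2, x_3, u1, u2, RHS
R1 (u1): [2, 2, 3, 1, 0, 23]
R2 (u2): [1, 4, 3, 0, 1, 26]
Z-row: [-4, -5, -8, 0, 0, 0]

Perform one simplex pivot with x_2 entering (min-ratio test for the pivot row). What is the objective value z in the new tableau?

Ratio test on column x_2 — row 1: 23/2 = 23/2; row 2: 26/4 = 13/2. Minimum is 13/2 at row 2 (u2 leaves); pivot element 4.
Pivot on row 2; the Z-row RHS becomes 0 − (-5)·(13/2) = 65/2.

65/2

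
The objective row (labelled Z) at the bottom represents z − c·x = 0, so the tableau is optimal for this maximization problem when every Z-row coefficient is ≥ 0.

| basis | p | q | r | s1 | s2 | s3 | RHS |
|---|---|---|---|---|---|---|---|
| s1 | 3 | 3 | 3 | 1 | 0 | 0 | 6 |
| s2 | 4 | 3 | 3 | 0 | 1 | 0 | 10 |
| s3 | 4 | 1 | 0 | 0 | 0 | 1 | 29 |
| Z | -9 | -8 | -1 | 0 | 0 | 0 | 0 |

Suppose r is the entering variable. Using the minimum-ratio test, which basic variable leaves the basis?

Column r entries and ratios — s1: 6/3 = 2; s2: 10/3 = 10/3; s3: 0 ≤ 0, skip.
Smallest ratio is 2 in the row of s1, so s1 leaves.

s1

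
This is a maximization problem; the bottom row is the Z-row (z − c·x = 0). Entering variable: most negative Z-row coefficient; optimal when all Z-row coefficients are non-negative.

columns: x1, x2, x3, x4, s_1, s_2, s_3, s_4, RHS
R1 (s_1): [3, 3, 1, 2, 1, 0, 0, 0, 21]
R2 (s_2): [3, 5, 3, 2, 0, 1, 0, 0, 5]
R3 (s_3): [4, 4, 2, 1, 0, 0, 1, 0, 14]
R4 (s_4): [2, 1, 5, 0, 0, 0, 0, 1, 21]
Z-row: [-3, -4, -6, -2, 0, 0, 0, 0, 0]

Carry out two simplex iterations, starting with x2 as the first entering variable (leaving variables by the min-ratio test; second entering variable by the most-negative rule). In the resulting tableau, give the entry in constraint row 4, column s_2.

-5/3

Ratio test on column x2 — row 1: 21/3 = 7; row 2: 5/5 = 1; row 3: 14/4 = 7/2; row 4: 21/1 = 21. Minimum is 1 at row 2 (s_2 leaves); pivot element 5.
Divide row 2 by 5; eliminate column x2 from the other rows.
Second iteration: most negative Z-row entry is -18/5 in column x3, so x3 enters.
Ratio test on column x3 — row 1: entry -4/5 ≤ 0; row 2: 1/(3/5) = 5/3; row 3: entry -2/5 ≤ 0; row 4: 20/(22/5) = 50/11. Minimum is 5/3 at row 2 (x2 leaves); pivot element 3/5.
Divide row 2 by 3/5; eliminate column x3 from the other rows.
After both pivots, the entry at constraint row 4, column s_2 is -5/3.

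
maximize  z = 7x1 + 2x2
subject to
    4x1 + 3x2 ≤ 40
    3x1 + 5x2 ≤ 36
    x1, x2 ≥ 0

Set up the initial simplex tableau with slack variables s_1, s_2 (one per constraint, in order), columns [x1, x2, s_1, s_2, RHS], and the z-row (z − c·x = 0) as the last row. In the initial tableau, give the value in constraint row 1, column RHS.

The RHS of constraint 1 is b_1 = 40.

40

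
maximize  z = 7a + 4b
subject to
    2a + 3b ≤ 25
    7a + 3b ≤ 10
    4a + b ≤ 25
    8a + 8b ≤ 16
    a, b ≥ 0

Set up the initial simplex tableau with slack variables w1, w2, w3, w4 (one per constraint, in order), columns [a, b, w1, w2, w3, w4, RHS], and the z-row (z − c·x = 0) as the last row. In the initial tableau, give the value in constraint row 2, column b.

3

Constraint 2 has coefficient 3 on b.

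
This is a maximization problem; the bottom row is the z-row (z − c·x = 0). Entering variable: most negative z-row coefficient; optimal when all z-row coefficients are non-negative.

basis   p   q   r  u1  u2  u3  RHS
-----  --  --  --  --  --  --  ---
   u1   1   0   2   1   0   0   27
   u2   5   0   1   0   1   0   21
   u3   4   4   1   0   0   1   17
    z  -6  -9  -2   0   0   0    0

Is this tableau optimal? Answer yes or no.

no

The z-row has a negative entry -9 in column q, so it is not optimal.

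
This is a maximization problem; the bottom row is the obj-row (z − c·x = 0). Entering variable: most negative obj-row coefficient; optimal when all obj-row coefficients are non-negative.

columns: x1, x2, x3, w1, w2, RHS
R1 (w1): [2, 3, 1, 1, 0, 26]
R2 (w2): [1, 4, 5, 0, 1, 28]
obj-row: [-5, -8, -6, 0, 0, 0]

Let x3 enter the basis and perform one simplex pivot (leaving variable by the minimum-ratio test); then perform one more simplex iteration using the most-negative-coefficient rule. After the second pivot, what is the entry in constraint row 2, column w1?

-1/9

Ratio test on column x3 — row 1: 26/1 = 26; row 2: 28/5 = 28/5. Minimum is 28/5 at row 2 (w2 leaves); pivot element 5.
Divide row 2 by 5; eliminate column x3 from the other rows.
Second iteration: most negative obj-row entry is -19/5 in column x1, so x1 enters.
Ratio test on column x1 — row 1: (102/5)/(9/5) = 34/3; row 2: (28/5)/(1/5) = 28. Minimum is 34/3 at row 1 (w1 leaves); pivot element 9/5.
Divide row 1 by 9/5; eliminate column x1 from the other rows.
After both pivots, the entry at constraint row 2, column w1 is -1/9.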